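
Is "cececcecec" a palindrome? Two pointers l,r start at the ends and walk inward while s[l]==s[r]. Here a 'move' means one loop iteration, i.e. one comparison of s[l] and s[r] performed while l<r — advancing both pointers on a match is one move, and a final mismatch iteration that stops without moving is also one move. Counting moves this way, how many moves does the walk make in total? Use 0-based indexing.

l=0 r=9: 'c'=='c', l++,r--
l=1 r=8: 'e'=='e', l++,r--
l=2 r=7: 'c'=='c', l++,r--
l=3 r=6: 'e'=='e', l++,r--
l=4 r=5: 'c'=='c', l++,r--

5 moves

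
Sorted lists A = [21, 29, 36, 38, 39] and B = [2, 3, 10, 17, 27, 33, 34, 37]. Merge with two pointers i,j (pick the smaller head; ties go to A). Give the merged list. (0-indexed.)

[2, 3, 10, 17, 21, 27, 29, 33, 34, 36, 37, 38, 39]

i=0 j=0: A[i]=21>B[j]=2 take 2, j++
i=0 j=1: A[i]=21>B[j]=3 take 3, j++
i=0 j=2: A[i]=21>B[j]=10 take 10, j++
i=0 j=3: A[i]=21>B[j]=17 take 17, j++
i=0 j=4: A[i]=21<=B[j]=27 take 21, i++
i=1 j=4: A[i]=29>B[j]=27 take 27, j++
i=1 j=5: A[i]=29<=B[j]=33 take 29, i++
i=2 j=5: A[i]=36>B[j]=33 take 33, j++
i=2 j=6: A[i]=36>B[j]=34 take 34, j++
i=2 j=7: A[i]=36<=B[j]=37 take 36, i++
i=3 j=7: A[i]=38>B[j]=37 take 37, j++
i=3 j=8: B done, take A[i]=38, i++
i=4 j=8: B done, take A[i]=39, i++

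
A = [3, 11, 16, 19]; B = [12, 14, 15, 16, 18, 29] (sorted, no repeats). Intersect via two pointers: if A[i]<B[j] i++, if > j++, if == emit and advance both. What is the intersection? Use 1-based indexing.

intersection = [16]

[i=1,j=1] 3<12 → i++
[i=2,j=1] 11<12 → i++
[i=3,j=1] 16>12 → j++
[i=3,j=2] 16>14 → j++
[i=3,j=3] 16>15 → j++
[i=3,j=4] 16==16 emit → i++,j++
[i=4,j=5] 19>18 → j++
[i=4,j=6] 19<29 → i++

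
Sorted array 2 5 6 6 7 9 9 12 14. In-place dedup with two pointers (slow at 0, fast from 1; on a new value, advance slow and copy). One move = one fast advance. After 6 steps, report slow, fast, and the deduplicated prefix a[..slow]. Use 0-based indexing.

(s=0,f=1) a[fast]=5≠a[slow]=2 write a[1]=5 → slow++,fast++
(s=1,f=2) a[fast]=6≠a[slow]=5 write a[2]=6 → slow++,fast++
(s=2,f=3) a[fast]=6=a[slow] dup → fast++
(s=2,f=4) a[fast]=7≠a[slow]=6 write a[3]=7 → slow++,fast++
(s=3,f=5) a[fast]=9≠a[slow]=7 write a[4]=9 → slow++,fast++
(s=4,f=6) a[fast]=9=a[slow] dup → fast++

slow=4, fast=7, prefix=[2, 5, 6, 7, 9]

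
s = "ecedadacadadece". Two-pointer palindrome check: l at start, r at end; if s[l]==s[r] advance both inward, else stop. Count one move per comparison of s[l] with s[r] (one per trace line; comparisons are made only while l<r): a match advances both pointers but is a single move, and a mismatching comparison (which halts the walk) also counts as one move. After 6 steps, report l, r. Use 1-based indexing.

[1,15] 'e'=='e' → l++,r--
[2,14] 'c'=='c' → l++,r--
[3,13] 'e'=='e' → l++,r--
[4,12] 'd'=='d' → l++,r--
[5,11] 'a'=='a' → l++,r--
[6,10] 'd'=='d' → l++,r--

l=7, r=9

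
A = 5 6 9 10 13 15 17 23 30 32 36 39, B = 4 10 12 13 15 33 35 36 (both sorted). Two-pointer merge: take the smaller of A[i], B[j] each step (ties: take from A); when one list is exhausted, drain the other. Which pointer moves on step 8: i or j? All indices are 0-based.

i

i=0 j=0: A[i]=5>B[j]=4 take 4, j++
i=0 j=1: A[i]=5<=B[j]=10 take 5, i++
i=1 j=1: A[i]=6<=B[j]=10 take 6, i++
i=2 j=1: A[i]=9<=B[j]=10 take 9, i++
i=3 j=1: A[i]=10<=B[j]=10 take 10, i++
i=4 j=1: A[i]=13>B[j]=10 take 10, j++
i=4 j=2: A[i]=13>B[j]=12 take 12, j++
i=4 j=3: A[i]=13<=B[j]=13 take 13, i++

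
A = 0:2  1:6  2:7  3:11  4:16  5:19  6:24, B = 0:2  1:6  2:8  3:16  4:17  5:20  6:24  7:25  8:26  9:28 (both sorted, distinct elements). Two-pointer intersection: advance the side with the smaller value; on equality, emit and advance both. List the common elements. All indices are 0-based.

intersection = [2, 6, 16, 24]

i=0 j=0: 2==2 emit, i++,j++
i=1 j=1: 6==6 emit, i++,j++
i=2 j=2: 7<8, i++
i=3 j=2: 11>8, j++
i=3 j=3: 11<16, i++
i=4 j=3: 16==16 emit, i++,j++
i=5 j=4: 19>17, j++
i=5 j=5: 19<20, i++
i=6 j=5: 24>20, j++
i=6 j=6: 24==24 emit, i++,j++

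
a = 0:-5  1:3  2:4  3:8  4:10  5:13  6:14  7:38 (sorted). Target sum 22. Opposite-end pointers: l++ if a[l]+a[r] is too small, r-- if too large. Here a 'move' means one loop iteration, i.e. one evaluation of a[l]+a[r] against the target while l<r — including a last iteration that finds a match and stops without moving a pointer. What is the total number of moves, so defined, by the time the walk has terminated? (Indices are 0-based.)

5 moves

[0,7] -5+38=33 >22 → r--
[0,6] -5+14=9 <22 → l++
[1,6] 3+14=17 <22 → l++
[2,6] 4+14=18 <22 → l++
[3,6] 8+14=22 → found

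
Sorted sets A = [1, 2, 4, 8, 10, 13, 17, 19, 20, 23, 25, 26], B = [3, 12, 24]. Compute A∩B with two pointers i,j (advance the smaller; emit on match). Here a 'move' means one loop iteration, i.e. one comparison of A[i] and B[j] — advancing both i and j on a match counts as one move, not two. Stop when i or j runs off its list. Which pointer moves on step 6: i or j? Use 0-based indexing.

[i=0,j=0] 1<3 → i++
[i=1,j=0] 2<3 → i++
[i=2,j=0] 4>3 → j++
[i=2,j=1] 4<12 → i++
[i=3,j=1] 8<12 → i++
[i=4,j=1] 10<12 → i++

i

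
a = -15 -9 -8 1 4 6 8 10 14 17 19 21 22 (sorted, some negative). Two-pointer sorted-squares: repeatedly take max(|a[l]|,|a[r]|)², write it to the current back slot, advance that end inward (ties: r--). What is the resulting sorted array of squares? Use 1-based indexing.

[1, 16, 36, 64, 64, 81, 100, 196, 225, 289, 361, 441, 484]

l=1 r=13: |-15|<=|22| out[13]=484, r--
l=1 r=12: |-15|<=|21| out[12]=441, r--
l=1 r=11: |-15|<=|19| out[11]=361, r--
l=1 r=10: |-15|<=|17| out[10]=289, r--
l=1 r=9: |-15|>|14| out[9]=225, l++
l=2 r=9: |-9|<=|14| out[8]=196, r--
l=2 r=8: |-9|<=|10| out[7]=100, r--
l=2 r=7: |-9|>|8| out[6]=81, l++
l=3 r=7: |-8|<=|8| out[5]=64, r--
l=3 r=6: |-8|>|6| out[4]=64, l++
l=4 r=6: |1|<=|6| out[3]=36, r--
l=4 r=5: |1|<=|4| out[2]=16, r--
l=4 r=4: |1|<=|1| out[1]=1, r--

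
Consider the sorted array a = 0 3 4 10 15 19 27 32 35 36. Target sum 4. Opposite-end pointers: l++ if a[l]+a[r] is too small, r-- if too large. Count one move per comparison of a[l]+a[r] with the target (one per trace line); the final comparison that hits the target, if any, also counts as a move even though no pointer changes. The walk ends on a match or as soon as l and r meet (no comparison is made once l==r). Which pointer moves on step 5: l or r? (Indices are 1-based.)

r

l=1 r=10: 0+36=36 >4, r--
l=1 r=9: 0+35=35 >4, r--
l=1 r=8: 0+32=32 >4, r--
l=1 r=7: 0+27=27 >4, r--
l=1 r=6: 0+19=19 >4, r--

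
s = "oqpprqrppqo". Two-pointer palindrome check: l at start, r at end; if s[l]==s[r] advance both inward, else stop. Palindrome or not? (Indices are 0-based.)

palindrome

[0,10] 'o'=='o' → l++,r--
[1,9] 'q'=='q' → l++,r--
[2,8] 'p'=='p' → l++,r--
[3,7] 'p'=='p' → l++,r--
[4,6] 'r'=='r' → l++,r--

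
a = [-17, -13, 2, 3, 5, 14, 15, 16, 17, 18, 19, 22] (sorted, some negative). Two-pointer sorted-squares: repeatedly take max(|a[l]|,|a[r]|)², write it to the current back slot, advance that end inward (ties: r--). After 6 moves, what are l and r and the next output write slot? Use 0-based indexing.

[0,11] |-17|<=|22| out[11]=484 → r--
[0,10] |-17|<=|19| out[10]=361 → r--
[0,9] |-17|<=|18| out[9]=324 → r--
[0,8] |-17|<=|17| out[8]=289 → r--
[0,7] |-17|>|16| out[7]=289 → l++
[1,7] |-13|<=|16| out[6]=256 → r--

l=1, r=6, next write slot=5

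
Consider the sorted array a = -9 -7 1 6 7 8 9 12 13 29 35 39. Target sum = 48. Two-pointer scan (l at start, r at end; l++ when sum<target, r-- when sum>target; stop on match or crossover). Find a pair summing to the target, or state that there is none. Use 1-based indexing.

[1,12] -9+39=30 <48 → l++
[2,12] -7+39=32 <48 → l++
[3,12] 1+39=40 <48 → l++
[4,12] 6+39=45 <48 → l++
[5,12] 7+39=46 <48 → l++
[6,12] 8+39=47 <48 → l++
[7,12] 9+39=48 → found

(9, 39)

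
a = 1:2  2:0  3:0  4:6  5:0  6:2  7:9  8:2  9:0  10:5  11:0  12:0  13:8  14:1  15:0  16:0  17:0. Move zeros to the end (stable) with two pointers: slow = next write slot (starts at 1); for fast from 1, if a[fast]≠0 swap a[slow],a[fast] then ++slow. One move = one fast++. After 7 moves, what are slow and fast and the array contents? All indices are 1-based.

slow=5, fast=8, a=[2, 6, 2, 9, 0, 0, 0, 2, 0, 5, 0, 0, 8, 1, 0, 0, 0]

slow=1 fast=1: a[fast]=2≠0 swap→a[1]=2, slow++,fast++
slow=2 fast=2: a[fast]=0, fast++
slow=2 fast=3: a[fast]=0, fast++
slow=2 fast=4: a[fast]=6≠0 swap→a[2]=6, slow++,fast++
slow=3 fast=5: a[fast]=0, fast++
slow=3 fast=6: a[fast]=2≠0 swap→a[3]=2, slow++,fast++
slow=4 fast=7: a[fast]=9≠0 swap→a[4]=9, slow++,fast++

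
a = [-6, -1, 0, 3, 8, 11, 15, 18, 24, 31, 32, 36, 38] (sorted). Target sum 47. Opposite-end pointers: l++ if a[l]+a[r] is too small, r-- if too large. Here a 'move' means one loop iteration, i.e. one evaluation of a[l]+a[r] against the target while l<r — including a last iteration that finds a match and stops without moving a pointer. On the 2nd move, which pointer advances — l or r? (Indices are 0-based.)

l=0 r=12: -6+38=32 <47, l++
l=1 r=12: -1+38=37 <47, l++

l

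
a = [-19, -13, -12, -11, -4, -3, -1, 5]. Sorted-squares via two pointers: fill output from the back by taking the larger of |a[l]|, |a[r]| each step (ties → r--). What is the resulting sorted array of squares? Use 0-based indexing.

l=0 r=7: |-19|>|5| out[7]=361, l++
l=1 r=7: |-13|>|5| out[6]=169, l++
l=2 r=7: |-12|>|5| out[5]=144, l++
l=3 r=7: |-11|>|5| out[4]=121, l++
l=4 r=7: |-4|<=|5| out[3]=25, r--
l=4 r=6: |-4|>|-1| out[2]=16, l++
l=5 r=6: |-3|>|-1| out[1]=9, l++
l=6 r=6: |-1|<=|-1| out[0]=1, r--

[1, 9, 16, 25, 121, 144, 169, 361]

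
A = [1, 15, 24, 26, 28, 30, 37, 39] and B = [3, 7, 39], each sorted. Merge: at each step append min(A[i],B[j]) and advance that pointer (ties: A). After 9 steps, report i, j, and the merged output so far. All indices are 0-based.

i=7, j=2, merged so far=[1, 3, 7, 15, 24, 26, 28, 30, 37]

[i=0,j=0] A[i]=1<=B[j]=3 take 1 → i++
[i=1,j=0] A[i]=15>B[j]=3 take 3 → j++
[i=1,j=1] A[i]=15>B[j]=7 take 7 → j++
[i=1,j=2] A[i]=15<=B[j]=39 take 15 → i++
[i=2,j=2] A[i]=24<=B[j]=39 take 24 → i++
[i=3,j=2] A[i]=26<=B[j]=39 take 26 → i++
[i=4,j=2] A[i]=28<=B[j]=39 take 28 → i++
[i=5,j=2] A[i]=30<=B[j]=39 take 30 → i++
[i=6,j=2] A[i]=37<=B[j]=39 take 37 → i++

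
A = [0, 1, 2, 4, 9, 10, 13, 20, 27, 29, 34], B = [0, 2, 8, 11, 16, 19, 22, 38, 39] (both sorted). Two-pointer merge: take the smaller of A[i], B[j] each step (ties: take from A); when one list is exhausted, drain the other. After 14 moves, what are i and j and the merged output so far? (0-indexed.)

i=0 j=0: A[i]=0<=B[j]=0 take 0, i++
i=1 j=0: A[i]=1>B[j]=0 take 0, j++
i=1 j=1: A[i]=1<=B[j]=2 take 1, i++
i=2 j=1: A[i]=2<=B[j]=2 take 2, i++
i=3 j=1: A[i]=4>B[j]=2 take 2, j++
i=3 j=2: A[i]=4<=B[j]=8 take 4, i++
i=4 j=2: A[i]=9>B[j]=8 take 8, j++
i=4 j=3: A[i]=9<=B[j]=11 take 9, i++
i=5 j=3: A[i]=10<=B[j]=11 take 10, i++
i=6 j=3: A[i]=13>B[j]=11 take 11, j++
i=6 j=4: A[i]=13<=B[j]=16 take 13, i++
i=7 j=4: A[i]=20>B[j]=16 take 16, j++
i=7 j=5: A[i]=20>B[j]=19 take 19, j++
i=7 j=6: A[i]=20<=B[j]=22 take 20, i++

i=8, j=6, merged so far=[0, 0, 1, 2, 2, 4, 8, 9, 10, 11, 13, 16, 19, 20]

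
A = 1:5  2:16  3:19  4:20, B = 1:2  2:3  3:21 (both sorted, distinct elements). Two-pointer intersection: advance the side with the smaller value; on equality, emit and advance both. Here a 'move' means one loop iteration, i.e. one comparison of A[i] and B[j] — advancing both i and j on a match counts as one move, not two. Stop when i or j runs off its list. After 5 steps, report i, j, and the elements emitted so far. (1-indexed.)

i=4, j=3, emitted=[]

[i=1,j=1] 5>2 → j++
[i=1,j=2] 5>3 → j++
[i=1,j=3] 5<21 → i++
[i=2,j=3] 16<21 → i++
[i=3,j=3] 19<21 → i++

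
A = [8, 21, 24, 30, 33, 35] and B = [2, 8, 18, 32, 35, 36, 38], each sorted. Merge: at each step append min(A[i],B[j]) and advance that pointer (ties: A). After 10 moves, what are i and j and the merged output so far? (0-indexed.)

i=0 j=0: A[i]=8>B[j]=2 take 2, j++
i=0 j=1: A[i]=8<=B[j]=8 take 8, i++
i=1 j=1: A[i]=21>B[j]=8 take 8, j++
i=1 j=2: A[i]=21>B[j]=18 take 18, j++
i=1 j=3: A[i]=21<=B[j]=32 take 21, i++
i=2 j=3: A[i]=24<=B[j]=32 take 24, i++
i=3 j=3: A[i]=30<=B[j]=32 take 30, i++
i=4 j=3: A[i]=33>B[j]=32 take 32, j++
i=4 j=4: A[i]=33<=B[j]=35 take 33, i++
i=5 j=4: A[i]=35<=B[j]=35 take 35, i++

i=6, j=4, merged so far=[2, 8, 8, 18, 21, 24, 30, 32, 33, 35]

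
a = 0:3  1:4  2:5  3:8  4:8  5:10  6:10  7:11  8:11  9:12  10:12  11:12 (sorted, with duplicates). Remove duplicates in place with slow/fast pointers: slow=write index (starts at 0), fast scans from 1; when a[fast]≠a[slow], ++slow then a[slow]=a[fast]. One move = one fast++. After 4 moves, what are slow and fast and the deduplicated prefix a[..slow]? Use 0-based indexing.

slow=3, fast=5, prefix=[3, 4, 5, 8]

(s=0,f=1) a[fast]=4≠a[slow]=3 write a[1]=4 → slow++,fast++
(s=1,f=2) a[fast]=5≠a[slow]=4 write a[2]=5 → slow++,fast++
(s=2,f=3) a[fast]=8≠a[slow]=5 write a[3]=8 → slow++,fast++
(s=3,f=4) a[fast]=8=a[slow] dup → fast++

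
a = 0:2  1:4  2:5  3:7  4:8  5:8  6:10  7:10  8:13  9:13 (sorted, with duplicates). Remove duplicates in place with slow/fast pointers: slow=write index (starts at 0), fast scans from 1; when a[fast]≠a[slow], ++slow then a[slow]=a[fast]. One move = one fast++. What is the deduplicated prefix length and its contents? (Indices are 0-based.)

(s=0,f=1) a[fast]=4≠a[slow]=2 write a[1]=4 → slow++,fast++
(s=1,f=2) a[fast]=5≠a[slow]=4 write a[2]=5 → slow++,fast++
(s=2,f=3) a[fast]=7≠a[slow]=5 write a[3]=7 → slow++,fast++
(s=3,f=4) a[fast]=8≠a[slow]=7 write a[4]=8 → slow++,fast++
(s=4,f=5) a[fast]=8=a[slow] dup → fast++
(s=4,f=6) a[fast]=10≠a[slow]=8 write a[5]=10 → slow++,fast++
(s=5,f=7) a[fast]=10=a[slow] dup → fast++
(s=5,f=8) a[fast]=13≠a[slow]=10 write a[6]=13 → slow++,fast++
(s=6,f=9) a[fast]=13=a[slow] dup → fast++

length 7; prefix = [2, 4, 5, 7, 8, 10, 13]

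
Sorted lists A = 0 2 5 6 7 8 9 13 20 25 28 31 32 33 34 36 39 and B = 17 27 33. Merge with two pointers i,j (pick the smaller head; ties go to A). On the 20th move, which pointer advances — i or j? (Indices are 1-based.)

i

[i=1,j=1] A[i]=0<=B[j]=17 take 0 → i++
[i=2,j=1] A[i]=2<=B[j]=17 take 2 → i++
[i=3,j=1] A[i]=5<=B[j]=17 take 5 → i++
[i=4,j=1] A[i]=6<=B[j]=17 take 6 → i++
[i=5,j=1] A[i]=7<=B[j]=17 take 7 → i++
[i=6,j=1] A[i]=8<=B[j]=17 take 8 → i++
[i=7,j=1] A[i]=9<=B[j]=17 take 9 → i++
[i=8,j=1] A[i]=13<=B[j]=17 take 13 → i++
[i=9,j=1] A[i]=20>B[j]=17 take 17 → j++
[i=9,j=2] A[i]=20<=B[j]=27 take 20 → i++
[i=10,j=2] A[i]=25<=B[j]=27 take 25 → i++
[i=11,j=2] A[i]=28>B[j]=27 take 27 → j++
[i=11,j=3] A[i]=28<=B[j]=33 take 28 → i++
[i=12,j=3] A[i]=31<=B[j]=33 take 31 → i++
[i=13,j=3] A[i]=32<=B[j]=33 take 32 → i++
[i=14,j=3] A[i]=33<=B[j]=33 take 33 → i++
[i=15,j=3] A[i]=34>B[j]=33 take 33 → j++
[i=15,j=4] B done, take A[i]=34 → i++
[i=16,j=4] B done, take A[i]=36 → i++
[i=17,j=4] B done, take A[i]=39 → i++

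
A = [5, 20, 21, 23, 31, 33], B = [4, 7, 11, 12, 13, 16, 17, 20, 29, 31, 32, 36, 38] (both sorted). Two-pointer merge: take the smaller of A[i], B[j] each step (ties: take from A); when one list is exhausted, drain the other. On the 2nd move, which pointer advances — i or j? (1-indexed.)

i

[i=1,j=1] A[i]=5>B[j]=4 take 4 → j++
[i=1,j=2] A[i]=5<=B[j]=7 take 5 → i++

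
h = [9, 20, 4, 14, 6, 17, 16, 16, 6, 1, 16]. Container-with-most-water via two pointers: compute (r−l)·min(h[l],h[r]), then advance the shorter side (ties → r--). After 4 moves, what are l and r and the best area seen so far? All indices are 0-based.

[0,10] min(9,16)*10=90 best=90 * → l++
[1,10] min(20,16)*9=144 best=144 * → r--
[1,9] min(20,1)*8=8 best=144 → r--
[1,8] min(20,6)*7=42 best=144 → r--

l=1, r=7, best area=144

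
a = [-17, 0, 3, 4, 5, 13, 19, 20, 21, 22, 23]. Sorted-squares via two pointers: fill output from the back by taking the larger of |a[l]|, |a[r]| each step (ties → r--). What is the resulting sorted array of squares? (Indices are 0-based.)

[0,10] |-17|<=|23| out[10]=529 → r--
[0,9] |-17|<=|22| out[9]=484 → r--
[0,8] |-17|<=|21| out[8]=441 → r--
[0,7] |-17|<=|20| out[7]=400 → r--
[0,6] |-17|<=|19| out[6]=361 → r--
[0,5] |-17|>|13| out[5]=289 → l++
[1,5] |0|<=|13| out[4]=169 → r--
[1,4] |0|<=|5| out[3]=25 → r--
[1,3] |0|<=|4| out[2]=16 → r--
[1,2] |0|<=|3| out[1]=9 → r--
[1,1] |0|<=|0| out[0]=0 → r--

[0, 9, 16, 25, 169, 289, 361, 400, 441, 484, 529]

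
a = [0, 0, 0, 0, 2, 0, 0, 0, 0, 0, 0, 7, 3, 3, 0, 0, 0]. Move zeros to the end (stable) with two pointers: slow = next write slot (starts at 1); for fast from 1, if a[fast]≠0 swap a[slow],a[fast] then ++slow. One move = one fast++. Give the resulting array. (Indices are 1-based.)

[2, 7, 3, 3, 0, 0, 0, 0, 0, 0, 0, 0, 0, 0, 0, 0, 0]

slow=1 fast=1: a[fast]=0, fast++
slow=1 fast=2: a[fast]=0, fast++
slow=1 fast=3: a[fast]=0, fast++
slow=1 fast=4: a[fast]=0, fast++
slow=1 fast=5: a[fast]=2≠0 swap→a[1]=2, slow++,fast++
slow=2 fast=6: a[fast]=0, fast++
slow=2 fast=7: a[fast]=0, fast++
slow=2 fast=8: a[fast]=0, fast++
slow=2 fast=9: a[fast]=0, fast++
slow=2 fast=10: a[fast]=0, fast++
slow=2 fast=11: a[fast]=0, fast++
slow=2 fast=12: a[fast]=7≠0 swap→a[2]=7, slow++,fast++
slow=3 fast=13: a[fast]=3≠0 swap→a[3]=3, slow++,fast++
slow=4 fast=14: a[fast]=3≠0 swap→a[4]=3, slow++,fast++
slow=5 fast=15: a[fast]=0, fast++
slow=5 fast=16: a[fast]=0, fast++
slow=5 fast=17: a[fast]=0, fast++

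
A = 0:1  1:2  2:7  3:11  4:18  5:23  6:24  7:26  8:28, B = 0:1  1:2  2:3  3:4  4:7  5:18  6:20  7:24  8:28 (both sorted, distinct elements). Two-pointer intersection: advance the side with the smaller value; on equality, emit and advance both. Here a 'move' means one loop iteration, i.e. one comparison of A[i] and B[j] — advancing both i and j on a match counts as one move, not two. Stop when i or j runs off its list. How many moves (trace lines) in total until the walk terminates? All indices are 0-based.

i=0 j=0: 1==1 emit, i++,j++
i=1 j=1: 2==2 emit, i++,j++
i=2 j=2: 7>3, j++
i=2 j=3: 7>4, j++
i=2 j=4: 7==7 emit, i++,j++
i=3 j=5: 11<18, i++
i=4 j=5: 18==18 emit, i++,j++
i=5 j=6: 23>20, j++
i=5 j=7: 23<24, i++
i=6 j=7: 24==24 emit, i++,j++
i=7 j=8: 26<28, i++
i=8 j=8: 28==28 emit, i++,j++

12 moves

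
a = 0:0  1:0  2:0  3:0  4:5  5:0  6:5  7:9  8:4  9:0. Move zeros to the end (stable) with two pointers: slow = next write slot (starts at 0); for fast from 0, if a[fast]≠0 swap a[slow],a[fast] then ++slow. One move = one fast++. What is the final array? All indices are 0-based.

[5, 5, 9, 4, 0, 0, 0, 0, 0, 0]

slow=0 fast=0: a[fast]=0, fast++
slow=0 fast=1: a[fast]=0, fast++
slow=0 fast=2: a[fast]=0, fast++
slow=0 fast=3: a[fast]=0, fast++
slow=0 fast=4: a[fast]=5≠0 swap→a[0]=5, slow++,fast++
slow=1 fast=5: a[fast]=0, fast++
slow=1 fast=6: a[fast]=5≠0 swap→a[1]=5, slow++,fast++
slow=2 fast=7: a[fast]=9≠0 swap→a[2]=9, slow++,fast++
slow=3 fast=8: a[fast]=4≠0 swap→a[3]=4, slow++,fast++
slow=4 fast=9: a[fast]=0, fast++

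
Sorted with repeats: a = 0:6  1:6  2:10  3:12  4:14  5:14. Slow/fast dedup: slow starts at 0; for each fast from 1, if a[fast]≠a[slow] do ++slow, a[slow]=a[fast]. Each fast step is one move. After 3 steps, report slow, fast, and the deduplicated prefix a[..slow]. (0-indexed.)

slow=0 fast=1: a[fast]=6=a[slow] dup, fast++
slow=0 fast=2: a[fast]=10≠a[slow]=6 write a[1]=10, slow++,fast++
slow=1 fast=3: a[fast]=12≠a[slow]=10 write a[2]=12, slow++,fast++

slow=2, fast=4, prefix=[6, 10, 12]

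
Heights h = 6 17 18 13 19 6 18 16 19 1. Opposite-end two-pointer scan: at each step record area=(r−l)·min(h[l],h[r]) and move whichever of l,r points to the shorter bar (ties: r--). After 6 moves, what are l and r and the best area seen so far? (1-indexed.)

[1,10] min(6,1)*9=9 best=9 * → r--
[1,9] min(6,19)*8=48 best=48 * → l++
[2,9] min(17,19)*7=119 best=119 * → l++
[3,9] min(18,19)*6=108 best=119 → l++
[4,9] min(13,19)*5=65 best=119 → l++
[5,9] min(19,19)*4=76 best=119 → r--

l=5, r=8, best area=119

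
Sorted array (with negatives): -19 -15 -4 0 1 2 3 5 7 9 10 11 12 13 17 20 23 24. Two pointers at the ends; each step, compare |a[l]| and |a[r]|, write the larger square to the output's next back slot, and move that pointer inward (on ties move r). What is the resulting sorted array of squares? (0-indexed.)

l=0 r=17: |-19|<=|24| out[17]=576, r--
l=0 r=16: |-19|<=|23| out[16]=529, r--
l=0 r=15: |-19|<=|20| out[15]=400, r--
l=0 r=14: |-19|>|17| out[14]=361, l++
l=1 r=14: |-15|<=|17| out[13]=289, r--
l=1 r=13: |-15|>|13| out[12]=225, l++
l=2 r=13: |-4|<=|13| out[11]=169, r--
l=2 r=12: |-4|<=|12| out[10]=144, r--
l=2 r=11: |-4|<=|11| out[9]=121, r--
l=2 r=10: |-4|<=|10| out[8]=100, r--
l=2 r=9: |-4|<=|9| out[7]=81, r--
l=2 r=8: |-4|<=|7| out[6]=49, r--
l=2 r=7: |-4|<=|5| out[5]=25, r--
l=2 r=6: |-4|>|3| out[4]=16, l++
l=3 r=6: |0|<=|3| out[3]=9, r--
l=3 r=5: |0|<=|2| out[2]=4, r--
l=3 r=4: |0|<=|1| out[1]=1, r--
l=3 r=3: |0|<=|0| out[0]=0, r--

[0, 1, 4, 9, 16, 25, 49, 81, 100, 121, 144, 169, 225, 289, 361, 400, 529, 576]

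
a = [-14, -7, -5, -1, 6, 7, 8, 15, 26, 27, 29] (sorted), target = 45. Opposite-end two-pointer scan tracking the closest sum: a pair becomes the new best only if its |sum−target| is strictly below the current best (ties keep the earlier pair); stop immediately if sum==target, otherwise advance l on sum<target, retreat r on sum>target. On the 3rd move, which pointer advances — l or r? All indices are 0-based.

l=0 r=10: -14+29=15 d=30 *, l++
l=1 r=10: -7+29=22 d=23 *, l++
l=2 r=10: -5+29=24 d=21 *, l++

l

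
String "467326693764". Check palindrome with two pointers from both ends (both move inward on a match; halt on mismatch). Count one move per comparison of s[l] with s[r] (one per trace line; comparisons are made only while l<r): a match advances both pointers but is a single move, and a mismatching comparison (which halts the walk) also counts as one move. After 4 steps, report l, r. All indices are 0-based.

l=4, r=7

[0,11] '4'=='4' → l++,r--
[1,10] '6'=='6' → l++,r--
[2,9] '7'=='7' → l++,r--
[3,8] '3'=='3' → l++,r--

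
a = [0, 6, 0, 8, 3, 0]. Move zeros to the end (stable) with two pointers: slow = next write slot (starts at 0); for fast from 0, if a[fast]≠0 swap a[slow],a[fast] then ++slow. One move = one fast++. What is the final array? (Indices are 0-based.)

[6, 8, 3, 0, 0, 0]

slow=0 fast=0: a[fast]=0, fast++
slow=0 fast=1: a[fast]=6≠0 swap→a[0]=6, slow++,fast++
slow=1 fast=2: a[fast]=0, fast++
slow=1 fast=3: a[fast]=8≠0 swap→a[1]=8, slow++,fast++
slow=2 fast=4: a[fast]=3≠0 swap→a[2]=3, slow++,fast++
slow=3 fast=5: a[fast]=0, fast++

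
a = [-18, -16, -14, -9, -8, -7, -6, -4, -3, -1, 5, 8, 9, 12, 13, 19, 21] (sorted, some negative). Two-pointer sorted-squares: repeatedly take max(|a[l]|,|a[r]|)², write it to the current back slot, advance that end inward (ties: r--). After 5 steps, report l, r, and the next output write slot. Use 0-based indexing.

l=3, r=14, next write slot=11

[0,16] |-18|<=|21| out[16]=441 → r--
[0,15] |-18|<=|19| out[15]=361 → r--
[0,14] |-18|>|13| out[14]=324 → l++
[1,14] |-16|>|13| out[13]=256 → l++
[2,14] |-14|>|13| out[12]=196 → l++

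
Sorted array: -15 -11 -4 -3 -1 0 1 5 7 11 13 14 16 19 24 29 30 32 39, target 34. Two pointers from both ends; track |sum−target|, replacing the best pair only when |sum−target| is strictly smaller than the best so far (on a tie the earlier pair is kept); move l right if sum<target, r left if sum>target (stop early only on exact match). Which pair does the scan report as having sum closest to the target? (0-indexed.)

pair (5, 29) with sum 34 (|Δ|=0)

l=0 r=18: -15+39=24 d=10 *, l++
l=1 r=18: -11+39=28 d=6 *, l++
l=2 r=18: -4+39=35 d=1 *, r--
l=2 r=17: -4+32=28 d=6, l++
l=3 r=17: -3+32=29 d=5, l++
l=4 r=17: -1+32=31 d=3, l++
l=5 r=17: 0+32=32 d=2, l++
l=6 r=17: 1+32=33 d=1, l++
l=7 r=17: 5+32=37 d=3, r--
l=7 r=16: 5+30=35 d=1, r--
l=7 r=15: 5+29=34 d=0 *, stop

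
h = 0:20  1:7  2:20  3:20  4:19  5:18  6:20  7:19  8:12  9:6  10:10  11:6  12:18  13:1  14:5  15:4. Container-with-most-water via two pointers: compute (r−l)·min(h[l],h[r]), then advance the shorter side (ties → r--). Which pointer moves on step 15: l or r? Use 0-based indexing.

[0,15] min(20,4)*15=60 best=60 * → r--
[0,14] min(20,5)*14=70 best=70 * → r--
[0,13] min(20,1)*13=13 best=70 → r--
[0,12] min(20,18)*12=216 best=216 * → r--
[0,11] min(20,6)*11=66 best=216 → r--
[0,10] min(20,10)*10=100 best=216 → r--
[0,9] min(20,6)*9=54 best=216 → r--
[0,8] min(20,12)*8=96 best=216 → r--
[0,7] min(20,19)*7=133 best=216 → r--
[0,6] min(20,20)*6=120 best=216 → r--
[0,5] min(20,18)*5=90 best=216 → r--
[0,4] min(20,19)*4=76 best=216 → r--
[0,3] min(20,20)*3=60 best=216 → r--
[0,2] min(20,20)*2=40 best=216 → r--
[0,1] min(20,7)*1=7 best=216 → r--

r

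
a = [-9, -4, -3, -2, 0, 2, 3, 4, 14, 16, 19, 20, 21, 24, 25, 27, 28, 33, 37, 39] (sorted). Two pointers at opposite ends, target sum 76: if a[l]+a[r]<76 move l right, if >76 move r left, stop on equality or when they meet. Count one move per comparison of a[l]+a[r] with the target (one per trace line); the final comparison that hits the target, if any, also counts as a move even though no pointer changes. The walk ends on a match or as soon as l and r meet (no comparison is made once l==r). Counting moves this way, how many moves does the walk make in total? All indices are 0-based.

19 moves

[0,19] -9+39=30 <76 → l++
[1,19] -4+39=35 <76 → l++
[2,19] -3+39=36 <76 → l++
[3,19] -2+39=37 <76 → l++
[4,19] 0+39=39 <76 → l++
[5,19] 2+39=41 <76 → l++
[6,19] 3+39=42 <76 → l++
[7,19] 4+39=43 <76 → l++
[8,19] 14+39=53 <76 → l++
[9,19] 16+39=55 <76 → l++
[10,19] 19+39=58 <76 → l++
[11,19] 20+39=59 <76 → l++
[12,19] 21+39=60 <76 → l++
[13,19] 24+39=63 <76 → l++
[14,19] 25+39=64 <76 → l++
[15,19] 27+39=66 <76 → l++
[16,19] 28+39=67 <76 → l++
[17,19] 33+39=72 <76 → l++
[18,19] 37+39=76 → found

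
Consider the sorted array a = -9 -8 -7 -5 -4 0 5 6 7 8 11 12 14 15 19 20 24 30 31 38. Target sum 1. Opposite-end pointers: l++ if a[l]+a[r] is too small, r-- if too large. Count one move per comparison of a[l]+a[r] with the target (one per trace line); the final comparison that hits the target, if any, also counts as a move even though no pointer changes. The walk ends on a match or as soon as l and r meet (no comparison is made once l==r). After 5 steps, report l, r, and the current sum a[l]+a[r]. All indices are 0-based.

l=0, r=14, sum=10

[0,19] -9+38=29 >1 → r--
[0,18] -9+31=22 >1 → r--
[0,17] -9+30=21 >1 → r--
[0,16] -9+24=15 >1 → r--
[0,15] -9+20=11 >1 → r--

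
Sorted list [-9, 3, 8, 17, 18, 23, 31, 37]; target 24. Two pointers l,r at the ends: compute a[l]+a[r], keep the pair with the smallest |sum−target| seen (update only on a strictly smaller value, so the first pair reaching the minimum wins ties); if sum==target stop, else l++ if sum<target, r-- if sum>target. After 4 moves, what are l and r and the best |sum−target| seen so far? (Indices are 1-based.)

[1,8] -9+37=28 d=4 * → r--
[1,7] -9+31=22 d=2 * → l++
[2,7] 3+31=34 d=10 → r--
[2,6] 3+23=26 d=2 → r--

l=2, r=5, best |Δ|=2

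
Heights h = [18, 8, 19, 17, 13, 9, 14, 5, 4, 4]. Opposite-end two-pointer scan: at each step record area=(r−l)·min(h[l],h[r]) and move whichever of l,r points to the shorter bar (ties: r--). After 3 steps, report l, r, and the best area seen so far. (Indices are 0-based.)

l=0 r=9: min(18,4)*9=36 best=36 *, r--
l=0 r=8: min(18,4)*8=32 best=36, r--
l=0 r=7: min(18,5)*7=35 best=36, r--

l=0, r=6, best area=36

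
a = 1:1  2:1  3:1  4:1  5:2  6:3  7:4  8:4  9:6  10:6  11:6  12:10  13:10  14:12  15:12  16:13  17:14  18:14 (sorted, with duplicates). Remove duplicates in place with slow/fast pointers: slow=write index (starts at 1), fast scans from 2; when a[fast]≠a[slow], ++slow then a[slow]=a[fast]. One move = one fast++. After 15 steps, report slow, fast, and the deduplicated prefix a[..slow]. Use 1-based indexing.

(s=1,f=2) a[fast]=1=a[slow] dup → fast++
(s=1,f=3) a[fast]=1=a[slow] dup → fast++
(s=1,f=4) a[fast]=1=a[slow] dup → fast++
(s=1,f=5) a[fast]=2≠a[slow]=1 write a[2]=2 → slow++,fast++
(s=2,f=6) a[fast]=3≠a[slow]=2 write a[3]=3 → slow++,fast++
(s=3,f=7) a[fast]=4≠a[slow]=3 write a[4]=4 → slow++,fast++
(s=4,f=8) a[fast]=4=a[slow] dup → fast++
(s=4,f=9) a[fast]=6≠a[slow]=4 write a[5]=6 → slow++,fast++
(s=5,f=10) a[fast]=6=a[slow] dup → fast++
(s=5,f=11) a[fast]=6=a[slow] dup → fast++
(s=5,f=12) a[fast]=10≠a[slow]=6 write a[6]=10 → slow++,fast++
(s=6,f=13) a[fast]=10=a[slow] dup → fast++
(s=6,f=14) a[fast]=12≠a[slow]=10 write a[7]=12 → slow++,fast++
(s=7,f=15) a[fast]=12=a[slow] dup → fast++
(s=7,f=16) a[fast]=13≠a[slow]=12 write a[8]=13 → slow++,fast++

slow=8, fast=17, prefix=[1, 2, 3, 4, 6, 10, 12, 13]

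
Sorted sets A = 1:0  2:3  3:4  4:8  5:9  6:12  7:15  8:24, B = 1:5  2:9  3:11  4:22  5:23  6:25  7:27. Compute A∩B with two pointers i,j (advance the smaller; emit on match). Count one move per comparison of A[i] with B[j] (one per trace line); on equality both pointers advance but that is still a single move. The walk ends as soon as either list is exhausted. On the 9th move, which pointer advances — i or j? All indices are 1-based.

i

[i=1,j=1] 0<5 → i++
[i=2,j=1] 3<5 → i++
[i=3,j=1] 4<5 → i++
[i=4,j=1] 8>5 → j++
[i=4,j=2] 8<9 → i++
[i=5,j=2] 9==9 emit → i++,j++
[i=6,j=3] 12>11 → j++
[i=6,j=4] 12<22 → i++
[i=7,j=4] 15<22 → i++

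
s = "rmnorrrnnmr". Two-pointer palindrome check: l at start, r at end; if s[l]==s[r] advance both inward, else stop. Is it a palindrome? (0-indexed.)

[0,10] 'r'=='r' → l++,r--
[1,9] 'm'=='m' → l++,r--
[2,8] 'n'=='n' → l++,r--
[3,7] 'o'!='n' → stop

not a palindrome (mismatch at 3,7)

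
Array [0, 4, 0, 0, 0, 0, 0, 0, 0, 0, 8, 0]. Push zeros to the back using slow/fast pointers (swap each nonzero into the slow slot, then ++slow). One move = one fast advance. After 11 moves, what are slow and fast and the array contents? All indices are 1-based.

(s=1,f=1) a[fast]=0 → fast++
(s=1,f=2) a[fast]=4≠0 swap→a[1]=4 → slow++,fast++
(s=2,f=3) a[fast]=0 → fast++
(s=2,f=4) a[fast]=0 → fast++
(s=2,f=5) a[fast]=0 → fast++
(s=2,f=6) a[fast]=0 → fast++
(s=2,f=7) a[fast]=0 → fast++
(s=2,f=8) a[fast]=0 → fast++
(s=2,f=9) a[fast]=0 → fast++
(s=2,f=10) a[fast]=0 → fast++
(s=2,f=11) a[fast]=8≠0 swap→a[2]=8 → slow++,fast++

slow=3, fast=12, a=[4, 8, 0, 0, 0, 0, 0, 0, 0, 0, 0, 0]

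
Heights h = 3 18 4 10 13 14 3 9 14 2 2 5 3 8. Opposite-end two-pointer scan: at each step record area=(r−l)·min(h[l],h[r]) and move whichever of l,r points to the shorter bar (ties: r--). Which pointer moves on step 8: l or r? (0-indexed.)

[0,13] min(3,8)*13=39 best=39 * → l++
[1,13] min(18,8)*12=96 best=96 * → r--
[1,12] min(18,3)*11=33 best=96 → r--
[1,11] min(18,5)*10=50 best=96 → r--
[1,10] min(18,2)*9=18 best=96 → r--
[1,9] min(18,2)*8=16 best=96 → r--
[1,8] min(18,14)*7=98 best=98 * → r--
[1,7] min(18,9)*6=54 best=98 → r--

r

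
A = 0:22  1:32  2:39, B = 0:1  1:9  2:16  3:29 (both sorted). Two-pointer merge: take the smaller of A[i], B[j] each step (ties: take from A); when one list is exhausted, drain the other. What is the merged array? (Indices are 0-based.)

i=0 j=0: A[i]=22>B[j]=1 take 1, j++
i=0 j=1: A[i]=22>B[j]=9 take 9, j++
i=0 j=2: A[i]=22>B[j]=16 take 16, j++
i=0 j=3: A[i]=22<=B[j]=29 take 22, i++
i=1 j=3: A[i]=32>B[j]=29 take 29, j++
i=1 j=4: B done, take A[i]=32, i++
i=2 j=4: B done, take A[i]=39, i++

[1, 9, 16, 22, 29, 32, 39]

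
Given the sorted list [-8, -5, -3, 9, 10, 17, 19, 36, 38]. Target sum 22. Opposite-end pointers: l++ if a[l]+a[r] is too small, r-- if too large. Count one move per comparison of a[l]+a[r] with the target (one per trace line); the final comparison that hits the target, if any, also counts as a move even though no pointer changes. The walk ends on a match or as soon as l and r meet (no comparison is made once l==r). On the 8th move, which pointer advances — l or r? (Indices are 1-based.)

l

l=1 r=9: -8+38=30 >22, r--
l=1 r=8: -8+36=28 >22, r--
l=1 r=7: -8+19=11 <22, l++
l=2 r=7: -5+19=14 <22, l++
l=3 r=7: -3+19=16 <22, l++
l=4 r=7: 9+19=28 >22, r--
l=4 r=6: 9+17=26 >22, r--
l=4 r=5: 9+10=19 <22, l++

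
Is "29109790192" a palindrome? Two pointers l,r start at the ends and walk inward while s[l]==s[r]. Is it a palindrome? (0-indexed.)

palindrome

l=0 r=10: '2'=='2', l++,r--
l=1 r=9: '9'=='9', l++,r--
l=2 r=8: '1'=='1', l++,r--
l=3 r=7: '0'=='0', l++,r--
l=4 r=6: '9'=='9', l++,r--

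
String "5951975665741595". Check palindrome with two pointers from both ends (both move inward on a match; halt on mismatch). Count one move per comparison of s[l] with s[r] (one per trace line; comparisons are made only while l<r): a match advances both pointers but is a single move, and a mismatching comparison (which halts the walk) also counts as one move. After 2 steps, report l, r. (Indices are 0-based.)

[0,15] '5'=='5' → l++,r--
[1,14] '9'=='9' → l++,r--

l=2, r=13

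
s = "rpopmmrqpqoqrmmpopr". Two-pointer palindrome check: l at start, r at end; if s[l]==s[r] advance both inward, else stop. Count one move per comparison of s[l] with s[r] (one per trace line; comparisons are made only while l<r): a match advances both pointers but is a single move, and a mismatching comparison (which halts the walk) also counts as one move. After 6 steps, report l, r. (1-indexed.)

l=7, r=13

[1,19] 'r'=='r' → l++,r--
[2,18] 'p'=='p' → l++,r--
[3,17] 'o'=='o' → l++,r--
[4,16] 'p'=='p' → l++,r--
[5,15] 'm'=='m' → l++,r--
[6,14] 'm'=='m' → l++,r--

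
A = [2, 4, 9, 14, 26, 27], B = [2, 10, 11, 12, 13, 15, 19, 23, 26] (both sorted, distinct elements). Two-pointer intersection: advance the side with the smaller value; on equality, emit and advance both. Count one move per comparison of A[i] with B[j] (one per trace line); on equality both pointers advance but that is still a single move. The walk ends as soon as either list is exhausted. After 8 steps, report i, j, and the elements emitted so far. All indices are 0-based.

i=4, j=5, emitted=[2]

[i=0,j=0] 2==2 emit → i++,j++
[i=1,j=1] 4<10 → i++
[i=2,j=1] 9<10 → i++
[i=3,j=1] 14>10 → j++
[i=3,j=2] 14>11 → j++
[i=3,j=3] 14>12 → j++
[i=3,j=4] 14>13 → j++
[i=3,j=5] 14<15 → i++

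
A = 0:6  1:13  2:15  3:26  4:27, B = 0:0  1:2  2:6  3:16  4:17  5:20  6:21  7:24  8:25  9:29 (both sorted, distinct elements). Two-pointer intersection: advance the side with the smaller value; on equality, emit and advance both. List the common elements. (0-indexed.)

intersection = [6]

[i=0,j=0] 6>0 → j++
[i=0,j=1] 6>2 → j++
[i=0,j=2] 6==6 emit → i++,j++
[i=1,j=3] 13<16 → i++
[i=2,j=3] 15<16 → i++
[i=3,j=3] 26>16 → j++
[i=3,j=4] 26>17 → j++
[i=3,j=5] 26>20 → j++
[i=3,j=6] 26>21 → j++
[i=3,j=7] 26>24 → j++
[i=3,j=8] 26>25 → j++
[i=3,j=9] 26<29 → i++
[i=4,j=9] 27<29 → i++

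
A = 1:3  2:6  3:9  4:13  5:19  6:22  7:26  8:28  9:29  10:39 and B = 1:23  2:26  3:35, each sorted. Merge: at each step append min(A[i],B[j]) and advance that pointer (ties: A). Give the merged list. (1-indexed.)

[3, 6, 9, 13, 19, 22, 23, 26, 26, 28, 29, 35, 39]

[i=1,j=1] A[i]=3<=B[j]=23 take 3 → i++
[i=2,j=1] A[i]=6<=B[j]=23 take 6 → i++
[i=3,j=1] A[i]=9<=B[j]=23 take 9 → i++
[i=4,j=1] A[i]=13<=B[j]=23 take 13 → i++
[i=5,j=1] A[i]=19<=B[j]=23 take 19 → i++
[i=6,j=1] A[i]=22<=B[j]=23 take 22 → i++
[i=7,j=1] A[i]=26>B[j]=23 take 23 → j++
[i=7,j=2] A[i]=26<=B[j]=26 take 26 → i++
[i=8,j=2] A[i]=28>B[j]=26 take 26 → j++
[i=8,j=3] A[i]=28<=B[j]=35 take 28 → i++
[i=9,j=3] A[i]=29<=B[j]=35 take 29 → i++
[i=10,j=3] A[i]=39>B[j]=35 take 35 → j++
[i=10,j=4] B done, take A[i]=39 → i++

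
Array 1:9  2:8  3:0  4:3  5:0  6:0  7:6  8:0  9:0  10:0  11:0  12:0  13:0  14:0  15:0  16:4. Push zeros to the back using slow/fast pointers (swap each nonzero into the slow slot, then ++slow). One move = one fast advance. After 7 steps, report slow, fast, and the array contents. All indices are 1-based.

slow=1 fast=1: a[fast]=9≠0 swap→a[1]=9, slow++,fast++
slow=2 fast=2: a[fast]=8≠0 swap→a[2]=8, slow++,fast++
slow=3 fast=3: a[fast]=0, fast++
slow=3 fast=4: a[fast]=3≠0 swap→a[3]=3, slow++,fast++
slow=4 fast=5: a[fast]=0, fast++
slow=4 fast=6: a[fast]=0, fast++
slow=4 fast=7: a[fast]=6≠0 swap→a[4]=6, slow++,fast++

slow=5, fast=8, a=[9, 8, 3, 6, 0, 0, 0, 0, 0, 0, 0, 0, 0, 0, 0, 4]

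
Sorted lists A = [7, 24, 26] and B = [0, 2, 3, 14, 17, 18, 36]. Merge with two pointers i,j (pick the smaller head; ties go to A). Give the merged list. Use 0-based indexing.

[0, 2, 3, 7, 14, 17, 18, 24, 26, 36]

[i=0,j=0] A[i]=7>B[j]=0 take 0 → j++
[i=0,j=1] A[i]=7>B[j]=2 take 2 → j++
[i=0,j=2] A[i]=7>B[j]=3 take 3 → j++
[i=0,j=3] A[i]=7<=B[j]=14 take 7 → i++
[i=1,j=3] A[i]=24>B[j]=14 take 14 → j++
[i=1,j=4] A[i]=24>B[j]=17 take 17 → j++
[i=1,j=5] A[i]=24>B[j]=18 take 18 → j++
[i=1,j=6] A[i]=24<=B[j]=36 take 24 → i++
[i=2,j=6] A[i]=26<=B[j]=36 take 26 → i++
[i=3,j=6] A done, take B[j]=36 → j++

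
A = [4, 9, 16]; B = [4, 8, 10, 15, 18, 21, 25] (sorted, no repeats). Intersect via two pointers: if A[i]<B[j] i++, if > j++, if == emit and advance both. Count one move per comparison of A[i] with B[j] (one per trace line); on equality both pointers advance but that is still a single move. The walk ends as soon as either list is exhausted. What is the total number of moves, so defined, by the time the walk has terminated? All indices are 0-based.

i=0 j=0: 4==4 emit, i++,j++
i=1 j=1: 9>8, j++
i=1 j=2: 9<10, i++
i=2 j=2: 16>10, j++
i=2 j=3: 16>15, j++
i=2 j=4: 16<18, i++

6 moves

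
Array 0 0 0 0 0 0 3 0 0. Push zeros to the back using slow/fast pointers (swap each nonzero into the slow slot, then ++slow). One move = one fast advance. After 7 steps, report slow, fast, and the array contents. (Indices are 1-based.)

slow=2, fast=8, a=[3, 0, 0, 0, 0, 0, 0, 0, 0]

(s=1,f=1) a[fast]=0 → fast++
(s=1,f=2) a[fast]=0 → fast++
(s=1,f=3) a[fast]=0 → fast++
(s=1,f=4) a[fast]=0 → fast++
(s=1,f=5) a[fast]=0 → fast++
(s=1,f=6) a[fast]=0 → fast++
(s=1,f=7) a[fast]=3≠0 swap→a[1]=3 → slow++,fast++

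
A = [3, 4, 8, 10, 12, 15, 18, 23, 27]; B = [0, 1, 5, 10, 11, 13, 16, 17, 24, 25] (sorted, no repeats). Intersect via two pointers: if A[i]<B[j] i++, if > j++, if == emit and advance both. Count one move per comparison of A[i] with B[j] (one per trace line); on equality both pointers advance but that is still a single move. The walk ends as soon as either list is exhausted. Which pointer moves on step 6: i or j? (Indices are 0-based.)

i

i=0 j=0: 3>0, j++
i=0 j=1: 3>1, j++
i=0 j=2: 3<5, i++
i=1 j=2: 4<5, i++
i=2 j=2: 8>5, j++
i=2 j=3: 8<10, i++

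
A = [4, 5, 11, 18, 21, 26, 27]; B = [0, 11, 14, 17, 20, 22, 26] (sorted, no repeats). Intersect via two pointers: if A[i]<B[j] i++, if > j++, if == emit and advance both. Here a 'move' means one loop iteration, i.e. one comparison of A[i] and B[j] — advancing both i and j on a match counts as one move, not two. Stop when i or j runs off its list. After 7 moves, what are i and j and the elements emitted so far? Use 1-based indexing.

[i=1,j=1] 4>0 → j++
[i=1,j=2] 4<11 → i++
[i=2,j=2] 5<11 → i++
[i=3,j=2] 11==11 emit → i++,j++
[i=4,j=3] 18>14 → j++
[i=4,j=4] 18>17 → j++
[i=4,j=5] 18<20 → i++

i=5, j=5, emitted=[11]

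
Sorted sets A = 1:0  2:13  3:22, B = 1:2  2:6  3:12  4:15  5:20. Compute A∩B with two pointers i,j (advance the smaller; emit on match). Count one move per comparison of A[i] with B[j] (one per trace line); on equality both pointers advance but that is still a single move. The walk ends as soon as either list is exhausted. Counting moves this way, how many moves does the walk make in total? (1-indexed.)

7 moves

[i=1,j=1] 0<2 → i++
[i=2,j=1] 13>2 → j++
[i=2,j=2] 13>6 → j++
[i=2,j=3] 13>12 → j++
[i=2,j=4] 13<15 → i++
[i=3,j=4] 22>15 → j++
[i=3,j=5] 22>20 → j++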